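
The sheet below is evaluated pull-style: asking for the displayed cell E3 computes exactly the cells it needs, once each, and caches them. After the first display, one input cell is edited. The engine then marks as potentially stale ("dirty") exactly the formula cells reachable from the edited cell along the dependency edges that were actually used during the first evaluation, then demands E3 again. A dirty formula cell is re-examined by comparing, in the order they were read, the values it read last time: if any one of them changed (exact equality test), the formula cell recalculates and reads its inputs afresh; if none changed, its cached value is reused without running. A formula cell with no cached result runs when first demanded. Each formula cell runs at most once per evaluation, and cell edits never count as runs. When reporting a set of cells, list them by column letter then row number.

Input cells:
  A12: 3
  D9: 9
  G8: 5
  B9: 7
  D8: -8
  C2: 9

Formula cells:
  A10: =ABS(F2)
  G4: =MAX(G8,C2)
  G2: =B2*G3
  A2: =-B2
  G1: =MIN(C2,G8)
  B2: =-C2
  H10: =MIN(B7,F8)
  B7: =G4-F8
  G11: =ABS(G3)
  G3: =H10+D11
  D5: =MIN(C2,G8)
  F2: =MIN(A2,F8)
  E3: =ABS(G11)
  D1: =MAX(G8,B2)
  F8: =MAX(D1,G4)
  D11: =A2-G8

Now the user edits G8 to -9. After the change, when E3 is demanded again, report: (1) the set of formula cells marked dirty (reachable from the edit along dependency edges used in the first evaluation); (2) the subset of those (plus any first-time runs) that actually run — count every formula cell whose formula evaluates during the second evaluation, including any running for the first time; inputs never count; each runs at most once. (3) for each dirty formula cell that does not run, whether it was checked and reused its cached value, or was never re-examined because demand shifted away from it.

First demand of the output computes:
  B2 = -(9) = -9
  A2 = -(-9) = 9
  D1 = MAX(5, -9) = 5
  D11 = 9 - 5 = 4
  G4 = MAX(5, 9) = 9
  F8 = MAX(5, 9) = 9
  B7 = 9 - 9 = 0
  H10 = MIN(0, 9) = 0
  G3 = 0 + 4 = 4
  G11 = ABS(4) = 4
  E3 = ABS(4) = 4

After the edit, cleaning proceeds:
  D1: a read changed (G8 5->-9) — executes, giving -9.
  D11: a read changed (G8 5->-9) — executes, giving 18.
  G4: a read changed (G8 5->-9) — executes, giving 9 — identical to its old value.
  F8: a read changed (D1 5->-9) — executes, giving 9 — identical to its old value.
  B7: dirty, but its reads are unchanged (G4 unchanged, F8 unchanged); cached 0 stands.
  H10: dirty, but its reads are unchanged (B7 unchanged, F8 unchanged); cached 0 stands.
  G3: a read changed (D11 4->18) — executes, giving 18.
  G11: a read changed (G3 4->18) — executes, giving 18.
  E3: a read changed (G11 4->18) — executes, giving 18.

Note where the cutoff bites: B7 is checked, finds nothing changed, and keeps its cache.

The edit dirties: B7, D1, D11, E3, F8, G3, G4, G11, H10.
7 formula cells run: D1, D11, E3, F8, G3, G4, G11.
Cache hits after checking: B7, H10.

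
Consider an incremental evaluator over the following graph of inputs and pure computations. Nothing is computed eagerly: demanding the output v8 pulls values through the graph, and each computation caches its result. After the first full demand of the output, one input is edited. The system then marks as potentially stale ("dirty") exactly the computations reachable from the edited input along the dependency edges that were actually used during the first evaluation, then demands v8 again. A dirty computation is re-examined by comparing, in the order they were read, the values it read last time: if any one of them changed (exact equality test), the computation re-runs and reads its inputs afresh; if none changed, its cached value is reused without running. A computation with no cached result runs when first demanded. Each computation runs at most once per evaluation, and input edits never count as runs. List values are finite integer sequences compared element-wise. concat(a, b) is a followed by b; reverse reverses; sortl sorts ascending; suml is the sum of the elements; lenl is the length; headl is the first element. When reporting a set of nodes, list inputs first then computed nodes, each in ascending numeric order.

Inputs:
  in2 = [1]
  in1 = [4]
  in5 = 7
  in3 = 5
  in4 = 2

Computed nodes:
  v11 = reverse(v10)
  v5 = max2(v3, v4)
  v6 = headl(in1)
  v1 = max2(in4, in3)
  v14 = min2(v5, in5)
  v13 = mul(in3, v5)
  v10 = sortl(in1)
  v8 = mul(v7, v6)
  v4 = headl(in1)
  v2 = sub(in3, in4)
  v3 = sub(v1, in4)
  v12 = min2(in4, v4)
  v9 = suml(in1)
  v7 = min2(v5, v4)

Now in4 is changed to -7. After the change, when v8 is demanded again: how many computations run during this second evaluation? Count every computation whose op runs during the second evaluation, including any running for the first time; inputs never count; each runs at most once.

Initial pass — values computed on the first demand:
  v1 = max2(2, 5) = 5
  v3 = sub(5, 2) = 3
  v4 = headl([4]) = 4
  v5 = max2(3, 4) = 4
  v6 = headl([4]) = 4
  v7 = min2(4, 4) = 4
  v8 = mul(4, 4) = 16

Second demand — change propagation:
  v1: re-runs because in4 2->-7; new result 5 (unchanged).
  v3: re-runs because in4 2->-7; new result 12.
  v5: re-runs because v3 3->12; new result 12.
  v7: re-runs because v5 4->12; new result 4 (unchanged).
  v8: re-examined; everything it read last time is the same (v7 unchanged, v6 unchanged) — cache 16 kept, no run.

The important point: at v8 every value read last time is unchanged, so the dirty flag clears without a run.

Run set: v1, v3, v5, v7 (4 run).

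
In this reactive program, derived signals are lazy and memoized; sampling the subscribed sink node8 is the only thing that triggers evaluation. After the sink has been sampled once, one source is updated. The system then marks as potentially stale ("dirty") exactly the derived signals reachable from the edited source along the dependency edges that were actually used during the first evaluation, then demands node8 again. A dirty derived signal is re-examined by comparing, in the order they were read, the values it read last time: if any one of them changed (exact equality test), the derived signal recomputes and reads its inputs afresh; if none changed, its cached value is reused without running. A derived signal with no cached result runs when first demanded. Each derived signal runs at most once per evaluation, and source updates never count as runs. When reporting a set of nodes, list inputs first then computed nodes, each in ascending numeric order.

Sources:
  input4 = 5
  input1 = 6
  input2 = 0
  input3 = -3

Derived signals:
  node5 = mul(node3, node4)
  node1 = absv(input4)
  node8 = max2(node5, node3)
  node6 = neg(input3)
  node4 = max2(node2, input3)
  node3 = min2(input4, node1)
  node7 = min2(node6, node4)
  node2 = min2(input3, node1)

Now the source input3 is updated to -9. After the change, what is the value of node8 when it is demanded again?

Demanding node8 again yields 5.

First demand of the output computes:
  node1 = absv(5) = 5
  node2 = min2(-3, 5) = -3
  node3 = min2(5, 5) = 5
  node4 = max2(-3, -3) = -3
  node5 = mul(5, -3) = -15
  node8 = max2(-15, 5) = 5

After the edit, cleaning proceeds:
  node2: a read changed (input3 -3->-9) — executes, giving -9.
  node4: a read changed (node2 -3->-9; input3 -3->-9) — executes, giving -9.
  node5: a read changed (node4 -3->-9) — executes, giving -45.
  node8: a read changed (node5 -15->-45) — executes, giving 5 — identical to its old value.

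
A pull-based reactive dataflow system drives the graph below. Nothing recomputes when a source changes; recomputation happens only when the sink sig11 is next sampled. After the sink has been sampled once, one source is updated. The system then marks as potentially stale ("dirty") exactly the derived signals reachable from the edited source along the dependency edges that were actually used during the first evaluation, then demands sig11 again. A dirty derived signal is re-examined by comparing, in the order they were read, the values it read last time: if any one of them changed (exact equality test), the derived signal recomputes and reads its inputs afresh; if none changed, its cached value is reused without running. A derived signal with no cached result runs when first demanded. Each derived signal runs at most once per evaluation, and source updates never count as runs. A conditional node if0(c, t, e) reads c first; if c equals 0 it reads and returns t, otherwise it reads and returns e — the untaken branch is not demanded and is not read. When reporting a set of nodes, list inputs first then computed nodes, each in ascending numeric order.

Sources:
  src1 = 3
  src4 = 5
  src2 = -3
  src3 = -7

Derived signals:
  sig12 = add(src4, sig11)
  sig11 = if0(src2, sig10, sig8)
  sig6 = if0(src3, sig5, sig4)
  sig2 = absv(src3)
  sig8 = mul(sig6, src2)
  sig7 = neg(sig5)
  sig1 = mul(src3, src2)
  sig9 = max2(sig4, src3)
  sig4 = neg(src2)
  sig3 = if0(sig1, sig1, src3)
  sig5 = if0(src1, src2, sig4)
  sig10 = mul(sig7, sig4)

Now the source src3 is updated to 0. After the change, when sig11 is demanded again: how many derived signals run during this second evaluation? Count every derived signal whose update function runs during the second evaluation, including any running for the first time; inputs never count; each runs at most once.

First evaluation (everything demanded from the output):
  sig4 = neg(-3) = 3
  sig6 = if0(src3=-7 -> else branch sig4) = 3
  sig8 = mul(3, -3) = -9
  sig11 = if0(src2=-3 -> else branch sig8) = -9

Propagation after the edit:
  sig5: demanded for the first time — runs, produces 3.
  sig6: runs — src3 -7->0; result 3 (same value as before).
  sig8: checked — values it read are unchanged (sig6 unchanged, src2 unchanged); reused cached -9 without running.
  sig11: checked — values it read are unchanged (src2 unchanged, sig8 unchanged); reused cached -9 without running.

Key observation: a condition flipped, so demand reaches new nodes — sig5 runs for the first time.

Derived signals that run: sig5, sig6 — 2 in total.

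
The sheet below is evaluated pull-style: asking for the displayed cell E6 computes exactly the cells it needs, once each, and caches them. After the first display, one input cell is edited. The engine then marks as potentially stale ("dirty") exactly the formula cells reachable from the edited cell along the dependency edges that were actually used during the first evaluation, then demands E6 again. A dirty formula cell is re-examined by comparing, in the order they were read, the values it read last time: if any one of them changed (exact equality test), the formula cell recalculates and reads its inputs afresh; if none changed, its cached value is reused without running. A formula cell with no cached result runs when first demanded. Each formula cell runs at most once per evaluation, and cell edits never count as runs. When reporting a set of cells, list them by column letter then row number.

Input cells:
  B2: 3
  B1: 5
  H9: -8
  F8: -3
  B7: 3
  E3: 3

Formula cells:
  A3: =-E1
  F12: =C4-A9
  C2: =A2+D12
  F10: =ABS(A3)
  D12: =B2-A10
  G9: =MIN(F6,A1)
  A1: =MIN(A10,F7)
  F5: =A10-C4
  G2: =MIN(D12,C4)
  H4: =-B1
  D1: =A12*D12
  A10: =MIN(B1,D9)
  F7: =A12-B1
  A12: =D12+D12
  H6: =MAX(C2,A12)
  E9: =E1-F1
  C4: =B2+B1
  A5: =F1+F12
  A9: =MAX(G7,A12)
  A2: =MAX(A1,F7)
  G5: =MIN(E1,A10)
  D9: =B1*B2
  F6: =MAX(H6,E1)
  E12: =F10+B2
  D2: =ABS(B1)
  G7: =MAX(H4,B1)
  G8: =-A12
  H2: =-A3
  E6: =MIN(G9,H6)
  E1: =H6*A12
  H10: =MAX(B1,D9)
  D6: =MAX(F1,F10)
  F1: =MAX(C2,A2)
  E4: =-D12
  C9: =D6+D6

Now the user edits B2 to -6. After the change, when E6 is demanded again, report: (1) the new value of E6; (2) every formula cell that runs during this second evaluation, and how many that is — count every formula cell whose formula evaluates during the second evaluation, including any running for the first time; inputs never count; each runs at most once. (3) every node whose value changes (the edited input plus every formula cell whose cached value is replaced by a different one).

First demand of the output computes:
  D9 = 5 * 3 = 15
  A10 = MIN(5, 15) = 5
  D12 = 3 - 5 = -2
  A12 = -2 + -2 = -4
  F7 = -4 - 5 = -9
  A1 = MIN(5, -9) = -9
  A2 = MAX(-9, -9) = -9
  C2 = -9 + -2 = -11
  H6 = MAX(-11, -4) = -4
  E1 = -4 * -4 = 16
  F6 = MAX(-4, 16) = 16
  G9 = MIN(16, -9) = -9
  E6 = MIN(-9, -4) = -9

After the edit, cleaning proceeds:
  D9: a read changed (B2 3->-6) — executes, giving -30.
  A10: a read changed (D9 15->-30) — executes, giving -30.
  D12: a read changed (B2 3->-6; A10 5->-30) — executes, giving 24.
  A12: a read changed (D12 -2->24; D12 -2->24) — executes, giving 48.
  F7: a read changed (A12 -4->48) — executes, giving 43.
  A1: a read changed (A10 5->-30; F7 -9->43) — executes, giving -30.
  A2: a read changed (A1 -9->-30; F7 -9->43) — executes, giving 43.
  C2: a read changed (A2 -9->43; D12 -2->24) — executes, giving 67.
  H6: a read changed (C2 -11->67; A12 -4->48) — executes, giving 67.
  E1: a read changed (H6 -4->67; A12 -4->48) — executes, giving 3216.
  F6: a read changed (H6 -4->67; E1 16->3216) — executes, giving 3216.
  G9: a read changed (F6 16->3216; A1 -9->-30) — executes, giving -30.
  E6: a read changed (G9 -9->-30; H6 -4->67) — executes, giving -30.

Demanding E6 again yields -30.
13 formula cells run: A1, A2, A10, A12, C2, D9, D12, E1, E6, F6, F7, G9, H6.
The nodes whose values change: A1, A2, A10, A12, B2, C2, D9, D12, E1, E6, F6, F7, G9, H6.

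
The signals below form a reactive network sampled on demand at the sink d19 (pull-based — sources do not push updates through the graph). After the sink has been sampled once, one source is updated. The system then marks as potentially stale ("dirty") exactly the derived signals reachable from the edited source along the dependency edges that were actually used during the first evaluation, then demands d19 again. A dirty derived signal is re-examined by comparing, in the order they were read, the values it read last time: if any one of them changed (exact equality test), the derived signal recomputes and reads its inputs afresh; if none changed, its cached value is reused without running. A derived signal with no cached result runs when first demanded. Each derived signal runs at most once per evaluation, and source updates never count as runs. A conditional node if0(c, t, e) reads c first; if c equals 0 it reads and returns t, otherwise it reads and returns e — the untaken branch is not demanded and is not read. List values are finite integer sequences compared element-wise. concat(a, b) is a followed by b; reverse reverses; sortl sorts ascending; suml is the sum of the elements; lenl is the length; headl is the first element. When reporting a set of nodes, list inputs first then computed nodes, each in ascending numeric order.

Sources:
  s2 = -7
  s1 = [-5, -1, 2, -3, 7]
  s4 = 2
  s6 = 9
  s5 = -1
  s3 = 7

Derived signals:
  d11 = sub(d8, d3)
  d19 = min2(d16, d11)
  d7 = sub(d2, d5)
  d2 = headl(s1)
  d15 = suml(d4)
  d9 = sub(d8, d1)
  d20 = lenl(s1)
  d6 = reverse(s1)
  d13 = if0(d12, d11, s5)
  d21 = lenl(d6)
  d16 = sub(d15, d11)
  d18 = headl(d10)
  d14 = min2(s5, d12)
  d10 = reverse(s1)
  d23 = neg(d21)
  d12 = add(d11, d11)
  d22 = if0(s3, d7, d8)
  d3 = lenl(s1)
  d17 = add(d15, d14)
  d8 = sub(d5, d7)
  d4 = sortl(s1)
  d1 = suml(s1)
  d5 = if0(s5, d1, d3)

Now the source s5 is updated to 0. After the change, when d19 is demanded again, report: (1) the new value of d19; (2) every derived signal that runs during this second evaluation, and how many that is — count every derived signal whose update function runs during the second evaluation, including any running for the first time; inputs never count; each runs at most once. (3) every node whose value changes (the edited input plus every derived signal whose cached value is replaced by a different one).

d19 now evaluates to 0.
Run set: d1, d5, d7, d8, d11, d16, d19 (7 run).
Changed values: s5, d5, d7, d8, d11, d16, d19.
The important point: the flipped condition pulls in fresh nodes; d1 runs for the first time.

Initial pass — values computed on the first demand:
  d2 = headl([-5, -1, 2, -3, 7]) = -5
  d3 = lenl([-5, -1, 2, -3, 7]) = 5
  d4 = sortl([-5, -1, 2, -3, 7]) = [-5, -3, -1, 2, 7]
  d5 = if0(s5=-1 -> else branch d3) = 5
  d7 = sub(-5, 5) = -10
  d8 = sub(5, -10) = 15
  d11 = sub(15, 5) = 10
  d15 = suml([-5, -3, -1, 2, 7]) = 0
  d16 = sub(0, 10) = -10
  d19 = min2(-10, 10) = -10

Second demand — change propagation:
  d1: newly demanded (no cache) — executes and yields 0.
  d5: re-runs because s5 -1->0; new result 0.
  d7: re-runs because d5 5->0; new result -5.
  d8: re-runs because d5 5->0; d7 -10->-5; new result 5.
  d11: re-runs because d8 15->5; new result 0.
  d16: re-runs because d11 10->0; new result 0.
  d19: re-runs because d16 -10->0; d11 10->0; new result 0.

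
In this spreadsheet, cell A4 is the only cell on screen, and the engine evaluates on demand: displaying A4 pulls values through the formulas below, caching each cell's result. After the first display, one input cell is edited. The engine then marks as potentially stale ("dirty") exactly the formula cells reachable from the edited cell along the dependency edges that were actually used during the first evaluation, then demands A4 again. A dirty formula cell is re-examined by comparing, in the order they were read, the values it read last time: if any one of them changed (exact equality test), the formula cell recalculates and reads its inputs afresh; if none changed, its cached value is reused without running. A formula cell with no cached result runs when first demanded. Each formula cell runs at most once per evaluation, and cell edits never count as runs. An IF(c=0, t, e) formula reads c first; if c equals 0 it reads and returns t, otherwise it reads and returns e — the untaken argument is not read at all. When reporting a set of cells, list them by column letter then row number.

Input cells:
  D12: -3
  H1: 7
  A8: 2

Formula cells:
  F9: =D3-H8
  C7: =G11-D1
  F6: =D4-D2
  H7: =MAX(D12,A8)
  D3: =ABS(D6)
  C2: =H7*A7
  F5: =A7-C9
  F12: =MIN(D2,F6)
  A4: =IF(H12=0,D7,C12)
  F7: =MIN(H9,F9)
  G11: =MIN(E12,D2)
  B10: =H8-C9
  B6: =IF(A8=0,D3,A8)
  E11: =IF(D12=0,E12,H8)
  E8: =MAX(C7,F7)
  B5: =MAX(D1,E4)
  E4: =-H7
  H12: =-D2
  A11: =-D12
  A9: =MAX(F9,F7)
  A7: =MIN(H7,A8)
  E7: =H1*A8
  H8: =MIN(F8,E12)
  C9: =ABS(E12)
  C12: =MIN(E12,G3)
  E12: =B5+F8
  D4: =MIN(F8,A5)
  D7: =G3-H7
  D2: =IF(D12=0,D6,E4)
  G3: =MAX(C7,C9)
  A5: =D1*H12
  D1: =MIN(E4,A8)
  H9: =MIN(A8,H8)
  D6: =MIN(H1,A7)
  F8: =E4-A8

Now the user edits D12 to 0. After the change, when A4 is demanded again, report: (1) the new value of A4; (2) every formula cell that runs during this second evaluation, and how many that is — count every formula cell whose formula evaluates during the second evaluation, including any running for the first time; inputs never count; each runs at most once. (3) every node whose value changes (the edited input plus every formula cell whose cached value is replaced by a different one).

A4 now evaluates to -6.
Run set: A4, A7, D2, D6, G11, H7, H12 (7 run).
Changed values: D2, D12, H12.
The important point: the flipped condition pulls in fresh nodes; A7, D6 run for the first time.

Initial pass — values computed on the first demand:
  H7 = MAX(-3, 2) = 2
  E4 = -(2) = -2
  D1 = MIN(-2, 2) = -2
  B5 = MAX(-2, -2) = -2
  D2 = IF(D12=0: D12=-3 -> else branch E4) = -2
  F8 = -2 - 2 = -4
  E12 = -2 + -4 = -6
  C9 = ABS(-6) = 6
  G11 = MIN(-6, -2) = -6
  C7 = -6 - -2 = -4
  G3 = MAX(-4, 6) = 6
  C12 = MIN(-6, 6) = -6
  H12 = -(-2) = 2
  A4 = IF(H12=0: H12=2 -> else branch C12) = -6

Second demand — change propagation:
  H7: re-runs because D12 -3->0; new result 2 (unchanged).
  A7: newly demanded (no cache) — executes and yields 2.
  D6: newly demanded (no cache) — executes and yields 2.
  E4: re-examined; everything it read last time is the same (H7 unchanged) — cache -2 kept, no run.
  D1: re-examined; everything it read last time is the same (E4 unchanged, A8 unchanged) — cache -2 kept, no run.
  B5: re-examined; everything it read last time is the same (D1 unchanged, E4 unchanged) — cache -2 kept, no run.
  D2: re-runs because D12 -3->0; new result 2.
  F8: re-examined; everything it read last time is the same (E4 unchanged, A8 unchanged) — cache -4 kept, no run.
  E12: re-examined; everything it read last time is the same (B5 unchanged, F8 unchanged) — cache -6 kept, no run.
  C9: re-examined; everything it read last time is the same (E12 unchanged) — cache 6 kept, no run.
  G11: re-runs because D2 -2->2; new result -6 (unchanged).
  C7: re-examined; everything it read last time is the same (G11 unchanged, D1 unchanged) — cache -4 kept, no run.
  G3: re-examined; everything it read last time is the same (C7 unchanged, C9 unchanged) — cache 6 kept, no run.
  C12: re-examined; everything it read last time is the same (E12 unchanged, G3 unchanged) — cache -6 kept, no run.
  H12: re-runs because D2 -2->2; new result -2.
  A4: re-runs because H12 2->-2; new result -6 (unchanged).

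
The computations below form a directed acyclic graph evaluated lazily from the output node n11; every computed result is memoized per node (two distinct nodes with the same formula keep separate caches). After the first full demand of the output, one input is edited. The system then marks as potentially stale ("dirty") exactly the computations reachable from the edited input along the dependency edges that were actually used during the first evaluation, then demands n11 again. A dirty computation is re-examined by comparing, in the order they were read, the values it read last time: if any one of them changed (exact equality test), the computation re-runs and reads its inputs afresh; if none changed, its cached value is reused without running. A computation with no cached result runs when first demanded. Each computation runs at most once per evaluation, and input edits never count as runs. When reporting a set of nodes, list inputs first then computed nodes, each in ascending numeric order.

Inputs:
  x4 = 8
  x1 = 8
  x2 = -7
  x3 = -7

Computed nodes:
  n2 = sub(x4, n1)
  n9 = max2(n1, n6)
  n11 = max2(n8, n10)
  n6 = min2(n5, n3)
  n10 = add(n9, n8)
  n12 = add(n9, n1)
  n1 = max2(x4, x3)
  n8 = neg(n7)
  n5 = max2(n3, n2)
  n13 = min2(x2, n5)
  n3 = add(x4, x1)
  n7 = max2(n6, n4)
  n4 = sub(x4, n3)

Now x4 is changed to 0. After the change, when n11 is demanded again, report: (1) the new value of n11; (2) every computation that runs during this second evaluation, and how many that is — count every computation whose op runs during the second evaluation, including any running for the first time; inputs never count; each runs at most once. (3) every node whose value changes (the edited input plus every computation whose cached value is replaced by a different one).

First demand of the output computes:
  n1 = max2(8, -7) = 8
  n2 = sub(8, 8) = 0
  n3 = add(8, 8) = 16
  n4 = sub(8, 16) = -8
  n5 = max2(16, 0) = 16
  n6 = min2(16, 16) = 16
  n7 = max2(16, -8) = 16
  n8 = neg(16) = -16
  n9 = max2(8, 16) = 16
  n10 = add(16, -16) = 0
  n11 = max2(-16, 0) = 0

After the edit, cleaning proceeds:
  n1: a read changed (x4 8->0) — executes, giving 0.
  n2: a read changed (x4 8->0; n1 8->0) — executes, giving 0 — identical to its old value.
  n3: a read changed (x4 8->0) — executes, giving 8.
  n4: a read changed (x4 8->0; n3 16->8) — executes, giving -8 — identical to its old value.
  n5: a read changed (n3 16->8) — executes, giving 8.
  n6: a read changed (n5 16->8; n3 16->8) — executes, giving 8.
  n7: a read changed (n6 16->8) — executes, giving 8.
  n8: a read changed (n7 16->8) — executes, giving -8.
  n9: a read changed (n1 8->0; n6 16->8) — executes, giving 8.
  n10: a read changed (n9 16->8; n8 -16->-8) — executes, giving 0 — identical to its old value.
  n11: a read changed (n8 -16->-8) — executes, giving 0 — identical to its old value.

Demanding n11 again yields 0.
11 computations run: n1, n2, n3, n4, n5, n6, n7, n8, n9, n10, n11.
The nodes whose values change: x4, n1, n3, n5, n6, n7, n8, n9.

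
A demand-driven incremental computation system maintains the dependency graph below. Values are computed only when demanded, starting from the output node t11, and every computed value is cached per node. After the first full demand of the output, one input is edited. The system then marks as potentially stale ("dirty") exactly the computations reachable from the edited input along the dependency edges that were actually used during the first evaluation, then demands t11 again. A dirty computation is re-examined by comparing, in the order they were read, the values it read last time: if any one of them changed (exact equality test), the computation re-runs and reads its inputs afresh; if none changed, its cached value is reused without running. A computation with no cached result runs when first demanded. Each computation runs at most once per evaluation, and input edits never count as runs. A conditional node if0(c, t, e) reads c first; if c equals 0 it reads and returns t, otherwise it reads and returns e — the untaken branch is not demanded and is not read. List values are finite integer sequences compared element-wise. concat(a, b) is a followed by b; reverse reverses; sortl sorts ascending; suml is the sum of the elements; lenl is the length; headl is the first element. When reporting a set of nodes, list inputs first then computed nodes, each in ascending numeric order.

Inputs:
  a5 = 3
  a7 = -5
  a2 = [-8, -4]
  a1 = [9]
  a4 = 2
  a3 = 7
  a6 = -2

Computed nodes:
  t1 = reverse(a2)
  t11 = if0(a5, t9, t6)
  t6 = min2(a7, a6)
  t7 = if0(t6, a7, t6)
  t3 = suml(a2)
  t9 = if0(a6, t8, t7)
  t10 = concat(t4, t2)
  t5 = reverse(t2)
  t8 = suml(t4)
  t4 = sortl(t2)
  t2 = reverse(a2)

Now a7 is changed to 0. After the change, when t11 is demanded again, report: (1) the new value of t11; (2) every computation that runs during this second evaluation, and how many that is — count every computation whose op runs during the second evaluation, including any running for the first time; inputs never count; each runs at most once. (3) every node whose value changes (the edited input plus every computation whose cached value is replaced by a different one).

First evaluation (everything demanded from the output):
  t6 = min2(-5, -2) = -5
  t11 = if0(a5=3 -> else branch t6) = -5

Propagation after the edit:
  t6: runs — a7 -5->0; result -2.
  t11: runs — t6 -5->-2; result -2.

New value of t11: -2.
Computations that run: t6, t11 — 2 in total.
Values that change: a7, t6, t11.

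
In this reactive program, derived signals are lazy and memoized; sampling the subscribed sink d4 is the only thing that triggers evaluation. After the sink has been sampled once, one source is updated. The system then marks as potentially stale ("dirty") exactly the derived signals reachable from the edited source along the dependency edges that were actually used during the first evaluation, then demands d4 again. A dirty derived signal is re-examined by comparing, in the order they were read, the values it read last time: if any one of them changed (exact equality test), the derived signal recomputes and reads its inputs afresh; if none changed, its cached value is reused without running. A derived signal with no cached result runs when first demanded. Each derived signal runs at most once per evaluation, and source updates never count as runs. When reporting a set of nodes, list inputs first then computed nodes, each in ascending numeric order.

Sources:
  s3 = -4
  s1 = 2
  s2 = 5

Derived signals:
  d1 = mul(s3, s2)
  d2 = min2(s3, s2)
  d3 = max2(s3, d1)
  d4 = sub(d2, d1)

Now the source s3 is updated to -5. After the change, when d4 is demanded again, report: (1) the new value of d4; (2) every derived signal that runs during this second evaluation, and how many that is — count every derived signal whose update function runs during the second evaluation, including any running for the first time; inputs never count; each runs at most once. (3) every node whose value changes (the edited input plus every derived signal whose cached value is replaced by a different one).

First demand of the output computes:
  d1 = mul(-4, 5) = -20
  d2 = min2(-4, 5) = -4
  d4 = sub(-4, -20) = 16

After the edit, cleaning proceeds:
  d1: a read changed (s3 -4->-5) — executes, giving -25.
  d2: a read changed (s3 -4->-5) — executes, giving -5.
  d4: a read changed (d2 -4->-5; d1 -20->-25) — executes, giving 20.

Demanding d4 again yields 20.
3 derived signals run: d1, d2, d4.
The nodes whose values change: s3, d1, d2, d4.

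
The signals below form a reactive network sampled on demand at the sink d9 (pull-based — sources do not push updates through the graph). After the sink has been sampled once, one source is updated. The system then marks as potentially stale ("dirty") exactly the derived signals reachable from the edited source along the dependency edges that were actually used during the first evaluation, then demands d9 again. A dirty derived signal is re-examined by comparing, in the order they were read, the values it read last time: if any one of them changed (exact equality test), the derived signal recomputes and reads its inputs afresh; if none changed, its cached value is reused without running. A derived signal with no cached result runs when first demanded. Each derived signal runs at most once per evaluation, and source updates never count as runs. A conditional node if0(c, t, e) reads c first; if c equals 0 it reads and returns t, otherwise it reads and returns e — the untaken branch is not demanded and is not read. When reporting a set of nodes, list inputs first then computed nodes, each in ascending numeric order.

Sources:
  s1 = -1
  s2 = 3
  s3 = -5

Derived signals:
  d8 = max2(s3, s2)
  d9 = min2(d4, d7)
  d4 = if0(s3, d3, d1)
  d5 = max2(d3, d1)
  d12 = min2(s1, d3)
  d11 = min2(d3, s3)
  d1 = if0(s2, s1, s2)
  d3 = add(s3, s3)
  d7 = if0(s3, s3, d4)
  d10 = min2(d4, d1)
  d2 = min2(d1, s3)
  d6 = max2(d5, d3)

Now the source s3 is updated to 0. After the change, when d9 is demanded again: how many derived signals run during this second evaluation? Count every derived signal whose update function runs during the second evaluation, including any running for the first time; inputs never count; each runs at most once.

Run set: d3, d4, d7, d9 (4 run).
The important point: the flipped condition pulls in fresh nodes; d3 runs for the first time.

Initial pass — values computed on the first demand:
  d1 = if0(s2=3 -> else branch s2) = 3
  d4 = if0(s3=-5 -> else branch d1) = 3
  d7 = if0(s3=-5 -> else branch d4) = 3
  d9 = min2(3, 3) = 3

Second demand — change propagation:
  d3: newly demanded (no cache) — executes and yields 0.
  d4: re-runs because s3 -5->0; new result 0.
  d7: re-runs because s3 -5->0; d4 3->0; new result 0.
  d9: re-runs because d4 3->0; d7 3->0; new result 0.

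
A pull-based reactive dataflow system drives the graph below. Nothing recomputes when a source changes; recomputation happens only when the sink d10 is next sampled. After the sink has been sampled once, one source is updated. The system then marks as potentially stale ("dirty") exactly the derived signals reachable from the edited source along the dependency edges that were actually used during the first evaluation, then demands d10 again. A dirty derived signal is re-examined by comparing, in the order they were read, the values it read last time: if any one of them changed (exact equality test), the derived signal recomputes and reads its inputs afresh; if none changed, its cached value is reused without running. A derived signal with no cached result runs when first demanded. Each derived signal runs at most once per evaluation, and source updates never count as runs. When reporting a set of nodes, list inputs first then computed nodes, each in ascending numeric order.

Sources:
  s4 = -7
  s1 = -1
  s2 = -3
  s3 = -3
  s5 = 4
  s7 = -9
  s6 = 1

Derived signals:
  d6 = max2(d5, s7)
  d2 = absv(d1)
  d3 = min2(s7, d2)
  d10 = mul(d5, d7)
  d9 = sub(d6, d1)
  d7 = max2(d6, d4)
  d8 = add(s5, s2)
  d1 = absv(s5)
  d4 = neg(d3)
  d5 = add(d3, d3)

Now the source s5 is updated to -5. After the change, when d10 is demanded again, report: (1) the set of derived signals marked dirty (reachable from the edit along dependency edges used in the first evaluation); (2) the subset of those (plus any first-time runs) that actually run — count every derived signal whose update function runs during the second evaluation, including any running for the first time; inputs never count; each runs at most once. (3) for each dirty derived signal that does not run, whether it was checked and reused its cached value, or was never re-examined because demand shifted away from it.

Marked dirty: d1, d2, d3, d4, d5, d6, d7, d10.
Derived signals that run: d1, d2, d3 — 3 in total.
Checked but reused from cache: d4, d5, d6, d7, d10.
Key observation: the change is absorbed at d3 — it re-runs but produces the same value, and the output's value is unchanged.

First evaluation (everything demanded from the output):
  d1 = absv(4) = 4
  d2 = absv(4) = 4
  d3 = min2(-9, 4) = -9
  d4 = neg(-9) = 9
  d5 = add(-9, -9) = -18
  d6 = max2(-18, -9) = -9
  d7 = max2(-9, 9) = 9
  d10 = mul(-18, 9) = -162

Propagation after the edit:
  d1: runs — s5 4->-5; result 5.
  d2: runs — d1 4->5; result 5.
  d3: runs — d2 4->5; result -9 (same value as before).
  d4: checked — values it read are unchanged (d3 unchanged); reused cached 9 without running.
  d5: checked — values it read are unchanged (d3 unchanged, d3 unchanged); reused cached -18 without running.
  d6: checked — values it read are unchanged (d5 unchanged, s7 unchanged); reused cached -9 without running.
  d7: checked — values it read are unchanged (d6 unchanged, d4 unchanged); reused cached 9 without running.
  d10: checked — values it read are unchanged (d5 unchanged, d7 unchanged); reused cached -162 without running.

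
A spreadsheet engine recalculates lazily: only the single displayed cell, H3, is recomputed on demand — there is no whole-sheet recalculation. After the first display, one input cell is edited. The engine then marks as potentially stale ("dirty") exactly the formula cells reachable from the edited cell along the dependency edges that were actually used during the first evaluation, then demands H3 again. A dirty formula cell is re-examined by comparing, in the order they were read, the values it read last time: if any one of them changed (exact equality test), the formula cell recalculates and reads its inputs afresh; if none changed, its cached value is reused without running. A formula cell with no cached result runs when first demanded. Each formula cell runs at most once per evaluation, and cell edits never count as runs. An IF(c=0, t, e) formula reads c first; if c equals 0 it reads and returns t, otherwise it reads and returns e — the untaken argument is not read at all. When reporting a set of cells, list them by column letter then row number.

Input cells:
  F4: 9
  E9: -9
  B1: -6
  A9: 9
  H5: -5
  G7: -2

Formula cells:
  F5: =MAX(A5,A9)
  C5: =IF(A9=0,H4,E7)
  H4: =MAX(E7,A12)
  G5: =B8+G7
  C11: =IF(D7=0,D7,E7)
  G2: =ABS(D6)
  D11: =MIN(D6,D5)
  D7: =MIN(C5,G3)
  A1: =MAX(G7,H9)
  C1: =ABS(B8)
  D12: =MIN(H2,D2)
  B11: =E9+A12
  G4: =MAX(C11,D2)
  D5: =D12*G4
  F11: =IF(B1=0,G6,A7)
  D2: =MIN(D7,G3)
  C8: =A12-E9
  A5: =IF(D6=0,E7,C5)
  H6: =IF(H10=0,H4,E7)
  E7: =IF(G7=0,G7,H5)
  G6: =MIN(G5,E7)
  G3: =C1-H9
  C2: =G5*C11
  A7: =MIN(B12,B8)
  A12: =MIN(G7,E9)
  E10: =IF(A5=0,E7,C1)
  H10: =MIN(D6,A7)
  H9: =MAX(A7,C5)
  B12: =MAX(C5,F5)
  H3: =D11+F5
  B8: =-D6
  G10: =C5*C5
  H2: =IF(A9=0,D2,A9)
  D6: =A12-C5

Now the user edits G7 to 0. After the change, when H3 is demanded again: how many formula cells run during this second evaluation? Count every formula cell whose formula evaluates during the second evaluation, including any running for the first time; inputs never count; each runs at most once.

Formula cells that run: A5, A7, A12, B8, B12, C1, C5, C11, D2, D5, D6, D7, D11, D12, E7, F5, G3, G4, H3, H9 — 20 in total.

First evaluation (everything demanded from the output):
  A12 = MIN(-2, -9) = -9
  E7 = IF(G7=0: G7=-2 -> else branch H5) = -5
  C5 = IF(A9=0: A9=9 -> else branch E7) = -5
  D6 = -9 - -5 = -4
  A5 = IF(D6=0: D6=-4 -> else branch C5) = -5
  B8 = -(-4) = 4
  C1 = ABS(4) = 4
  F5 = MAX(-5, 9) = 9
  B12 = MAX(-5, 9) = 9
  A7 = MIN(9, 4) = 4
  H9 = MAX(4, -5) = 4
  G3 = 4 - 4 = 0
  D7 = MIN(-5, 0) = -5
  C11 = IF(D7=0: D7=-5 -> else branch E7) = -5
  D2 = MIN(-5, 0) = -5
  G4 = MAX(-5, -5) = -5
  H2 = IF(A9=0: A9=9 -> else branch A9) = 9
  D12 = MIN(9, -5) = -5
  D5 = -5 * -5 = 25
  D11 = MIN(-4, 25) = -4
  H3 = -4 + 9 = 5

Propagation after the edit:
  A12: runs — G7 -2->0; result -9 (same value as before).
  E7: runs — G7 -2->0; result 0.
  C5: runs — E7 -5->0; result 0.
  D6: runs — C5 -5->0; result -9.
  A5: runs — D6 -4->-9; C5 -5->0; result 0.
  B8: runs — D6 -4->-9; result 9.
  C1: runs — B8 4->9; result 9.
  F5: runs — A5 -5->0; result 9 (same value as before).
  B12: runs — C5 -5->0; result 9 (same value as before).
  A7: runs — B8 4->9; result 9.
  H9: runs — A7 4->9; C5 -5->0; result 9.
  G3: runs — C1 4->9; H9 4->9; result 0 (same value as before).
  D7: runs — C5 -5->0; result 0.
  C11: runs — D7 -5->0; E7 -5->0; result 0.
  D2: runs — D7 -5->0; result 0.
  D12: runs — D2 -5->0; result 0.
  G4: runs — C11 -5->0; D2 -5->0; result 0.
  D5: runs — D12 -5->0; G4 -5->0; result 0.
  D11: runs — D6 -4->-9; D5 25->0; result -9.
  H3: runs — D11 -4->-9; result 0.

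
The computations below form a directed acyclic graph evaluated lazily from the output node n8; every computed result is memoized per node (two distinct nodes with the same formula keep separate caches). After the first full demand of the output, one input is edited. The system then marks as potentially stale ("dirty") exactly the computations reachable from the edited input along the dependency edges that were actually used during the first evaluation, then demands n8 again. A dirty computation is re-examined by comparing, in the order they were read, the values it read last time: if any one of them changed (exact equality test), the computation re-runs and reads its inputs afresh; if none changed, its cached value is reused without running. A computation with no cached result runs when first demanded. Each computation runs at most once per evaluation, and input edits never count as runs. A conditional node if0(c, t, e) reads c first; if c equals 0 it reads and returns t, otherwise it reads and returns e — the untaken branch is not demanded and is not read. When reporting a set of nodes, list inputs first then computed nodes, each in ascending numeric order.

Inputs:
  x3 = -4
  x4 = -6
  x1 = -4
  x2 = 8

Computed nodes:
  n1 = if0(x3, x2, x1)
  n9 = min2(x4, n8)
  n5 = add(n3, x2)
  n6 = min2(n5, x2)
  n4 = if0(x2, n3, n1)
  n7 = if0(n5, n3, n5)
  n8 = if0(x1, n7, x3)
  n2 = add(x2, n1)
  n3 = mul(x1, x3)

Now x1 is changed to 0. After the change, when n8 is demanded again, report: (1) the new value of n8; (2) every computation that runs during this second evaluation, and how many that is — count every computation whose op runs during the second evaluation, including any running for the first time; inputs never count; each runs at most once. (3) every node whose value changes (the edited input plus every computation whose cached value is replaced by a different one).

Demanding n8 again yields 8.
4 computations run: n3, n5, n7, n8.
The nodes whose values change: x1, n8.
Note the branch switch — n3, n5, n7 had no cache and run now for the first time.

First demand of the output computes:
  n8 = if0(x1=-4 -> else branch x3) = -4

After the edit, cleaning proceeds:
  n3: had never run; runs now, result 0.
  n5: had never run; runs now, result 8.
  n7: had never run; runs now, result 8.
  n8: a read changed (x1 -4->0) — executes, giving 8.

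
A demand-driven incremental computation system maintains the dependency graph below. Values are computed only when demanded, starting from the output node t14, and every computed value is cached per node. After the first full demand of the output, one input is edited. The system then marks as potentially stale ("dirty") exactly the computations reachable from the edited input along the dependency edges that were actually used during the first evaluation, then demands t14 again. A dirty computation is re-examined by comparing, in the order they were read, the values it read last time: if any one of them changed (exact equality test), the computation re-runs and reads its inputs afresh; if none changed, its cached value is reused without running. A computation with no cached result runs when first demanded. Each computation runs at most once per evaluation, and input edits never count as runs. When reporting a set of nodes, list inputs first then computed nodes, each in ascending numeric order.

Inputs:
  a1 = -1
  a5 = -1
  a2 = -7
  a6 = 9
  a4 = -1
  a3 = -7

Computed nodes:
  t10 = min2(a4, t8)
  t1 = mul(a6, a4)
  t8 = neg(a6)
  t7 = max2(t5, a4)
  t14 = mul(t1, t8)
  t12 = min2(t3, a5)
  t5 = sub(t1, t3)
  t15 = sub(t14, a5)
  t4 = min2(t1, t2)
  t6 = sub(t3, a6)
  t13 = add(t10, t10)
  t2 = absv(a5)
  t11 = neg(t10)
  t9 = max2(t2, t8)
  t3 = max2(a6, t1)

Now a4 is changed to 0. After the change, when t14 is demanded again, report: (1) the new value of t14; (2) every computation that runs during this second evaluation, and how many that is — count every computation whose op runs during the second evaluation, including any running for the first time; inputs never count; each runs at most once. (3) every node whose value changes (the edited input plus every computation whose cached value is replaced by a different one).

New value of t14: 0.
Computations that run: t1, t14 — 2 in total.
Values that change: a4, t1, t14.

First evaluation (everything demanded from the output):
  t1 = mul(9, -1) = -9
  t8 = neg(9) = -9
  t14 = mul(-9, -9) = 81

Propagation after the edit:
  t1: runs — a4 -1->0; result 0.
  t14: runs — t1 -9->0; result 0.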